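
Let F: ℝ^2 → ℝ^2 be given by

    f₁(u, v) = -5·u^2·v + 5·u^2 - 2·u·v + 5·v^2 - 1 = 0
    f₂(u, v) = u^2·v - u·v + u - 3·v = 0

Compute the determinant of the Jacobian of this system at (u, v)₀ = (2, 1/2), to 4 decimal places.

38.5000

J = [[-10·u·v + 10·u - 2·v, -5·u^2 - 2·u + 10·v], [2·u·v - v + 1, u^2 - u - 3]].
At the point, J = [[9.0000, -19.0000], [2.5000, -1.0000]].
det J = 38.5000.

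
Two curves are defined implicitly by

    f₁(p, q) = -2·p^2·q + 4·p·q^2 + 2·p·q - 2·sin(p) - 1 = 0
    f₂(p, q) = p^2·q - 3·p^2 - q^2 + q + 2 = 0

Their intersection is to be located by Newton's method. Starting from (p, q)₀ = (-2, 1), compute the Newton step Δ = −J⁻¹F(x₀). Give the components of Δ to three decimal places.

At (-2, 1): F = (-19.18141, -6.000).
Jacobian J = [[-4·p·q + 4·q^2 + 2·q - 2·cos(p), -2·p^2 + 8·p·q + 2·p], [2·p·q - 6·p, p^2 - 2·q + 1]].
At the point, J = [[14.83229, -28.000], [8.000, 3.000]] (det J = 268.49688).
Solving J·Δ = −F gives Δ = (0.840, -0.240).

(0.840, -0.240)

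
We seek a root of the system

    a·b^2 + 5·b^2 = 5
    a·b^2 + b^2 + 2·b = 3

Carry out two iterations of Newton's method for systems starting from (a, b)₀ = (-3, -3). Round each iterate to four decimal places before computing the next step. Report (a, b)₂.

At (-3, -3): F = (13.0000, -27.0000).
Jacobian J = [[b^2, 2·a·b + 10·b], [b^2, 2·a·b + 2·b + 2]].
At the point, J = [[9.0000, -12.0000], [9.0000, 14.0000]] (det J = 234.0000).
Solving J·Δ = −F gives Δ = (0.6068, 1.5385).
Then the next iterate is (a, b)₁ = (-2.3932, -1.4615).
Round to (-2.3932, -1.4615) and repeat: F = (0.568079, -8.898850), J = [[2.135982, -7.619676], [2.135982, 6.072324]].
Δ = (2.2005, 0.6914), so (a, b)₂ = (-0.1927, -0.7701).

(-0.1927, -0.7701)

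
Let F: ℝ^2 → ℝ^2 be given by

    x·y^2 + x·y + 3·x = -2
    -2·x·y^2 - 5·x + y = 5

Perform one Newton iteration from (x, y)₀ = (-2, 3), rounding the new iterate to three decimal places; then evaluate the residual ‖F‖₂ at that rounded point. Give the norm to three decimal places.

6.729

At (-2, 3): F = (-28.000, 44.000).
Jacobian J = [[y^2 + y + 3, 2·x·y + x], [-2·y^2 - 5, -4·x·y + 1]].
At the point, J = [[15.000, -14.000], [-23.000, 25.000]] (det J = 53.000).
Solving J·Δ = −F gives Δ = (1.585, -0.302).
Then the next iterate is (x, y)₁ = (-0.415, 2.698).
Re-evaluating at (-0.415, 2.698): F = (-3.38554, 5.81474), so ‖F‖₂ = 6.729.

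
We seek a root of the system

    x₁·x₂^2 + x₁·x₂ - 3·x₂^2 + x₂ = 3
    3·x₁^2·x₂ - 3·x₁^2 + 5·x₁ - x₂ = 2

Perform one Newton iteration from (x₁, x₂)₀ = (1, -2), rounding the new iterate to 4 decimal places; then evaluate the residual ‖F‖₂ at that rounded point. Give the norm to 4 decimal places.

4.4778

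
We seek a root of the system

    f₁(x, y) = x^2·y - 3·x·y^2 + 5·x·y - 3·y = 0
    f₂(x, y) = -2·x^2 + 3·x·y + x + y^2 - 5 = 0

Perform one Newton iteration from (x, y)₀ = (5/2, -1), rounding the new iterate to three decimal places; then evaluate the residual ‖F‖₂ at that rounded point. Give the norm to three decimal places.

7.161

At (5/2, -1): F = (-23.250, -21.500).
Jacobian J = [[2·x·y - 3·y^2 + 5·y, x^2 - 6·x·y + 5·x - 3], [-4·x + 3·y + 1, 3·x + 2·y]].
At the point, J = [[-13.000, 30.750], [-12.000, 5.500]] (det J = 297.500).
Solving J·Δ = −F gives Δ = (-1.792, -0.002).
Then the next iterate is (x, y)₁ = (0.708, -1.002).
Re-evaluating at (0.708, -1.002): F = (-3.17585, -6.41877), so ‖F‖₂ = 7.161.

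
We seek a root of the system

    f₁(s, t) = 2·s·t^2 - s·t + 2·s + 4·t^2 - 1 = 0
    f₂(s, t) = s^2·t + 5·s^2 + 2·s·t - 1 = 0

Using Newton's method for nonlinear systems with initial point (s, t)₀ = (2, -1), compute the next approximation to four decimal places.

(0.9658, -0.5651)

At (2, -1): F = (13.0000, 11.0000).
Jacobian J = [[2·t^2 - t + 2, 4·s·t - s + 8·t], [2·s·t + 10·s + 2·t, s^2 + 2·s]].
At the point, J = [[5.0000, -18.0000], [14.0000, 8.0000]] (det J = 292.0000).
Solving J·Δ = −F gives Δ = (-1.0342, 0.4349).
Then the next iterate is (s, t)₁ = (0.9658, -0.5651).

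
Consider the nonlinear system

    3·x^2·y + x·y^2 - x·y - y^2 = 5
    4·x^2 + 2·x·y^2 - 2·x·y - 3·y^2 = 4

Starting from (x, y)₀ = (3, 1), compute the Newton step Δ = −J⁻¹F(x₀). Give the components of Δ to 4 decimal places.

(-1.2083, 0.0268)

At (3, 1): F = (21.0000, 29.0000).
Jacobian J = [[6·x·y + y^2 - y, 3·x^2 + 2·x·y - x - 2·y], [8·x + 2·y^2 - 2·y, 4·x·y - 2·x - 6·y]].
At the point, J = [[18.0000, 28.0000], [24.0000, 0.0000]] (det J = -672.0000).
Solving J·Δ = −F gives Δ = (-1.2083, 0.0268).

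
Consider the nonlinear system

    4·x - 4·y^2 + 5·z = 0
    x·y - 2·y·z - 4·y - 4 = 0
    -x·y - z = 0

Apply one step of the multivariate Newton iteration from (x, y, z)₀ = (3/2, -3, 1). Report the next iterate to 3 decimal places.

At (3/2, -3, 1): F = (-25.000, 9.500, 3.500).
Jacobian J = [[4, -8·y, 5], [y, x - 2·z - 4, -2·y], [-y, -x, -1]].
At the point, J = [[4.000, 24.000, 5.000], [-3.000, -4.500, 6.000], [3.000, -1.500, -1.000]] (det J = 504.000).
Solving J·Δ = −F gives Δ = (-0.798, 1.373, -0.952).
Then the next iterate is (x, y, z)₁ = (0.702, -1.627, 0.048).

(0.702, -1.627, 0.048)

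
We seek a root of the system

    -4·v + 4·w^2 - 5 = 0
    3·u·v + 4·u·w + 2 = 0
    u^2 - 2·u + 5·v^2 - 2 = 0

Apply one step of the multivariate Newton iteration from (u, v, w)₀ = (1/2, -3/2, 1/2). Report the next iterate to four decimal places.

At (1/2, -3/2, 1/2): F = (2.0000, 0.7500, 8.5000).
Jacobian J = [[0, -4, 8·w], [3·v + 4·w, 3·u, 4·u], [2·u - 2, 10·v, 0]].
At the point, J = [[0.0000, -4.0000, 4.0000], [-2.5000, 1.5000, 2.0000], [-1.0000, -15.0000, 0.0000]] (det J = 164.0000).
Solving J·Δ = −F gives Δ = (0.6341, 0.5244, 0.0244).
Then the next iterate is (u, v, w)₁ = (1.1341, -0.9756, 0.5244).

(1.1341, -0.9756, 0.5244)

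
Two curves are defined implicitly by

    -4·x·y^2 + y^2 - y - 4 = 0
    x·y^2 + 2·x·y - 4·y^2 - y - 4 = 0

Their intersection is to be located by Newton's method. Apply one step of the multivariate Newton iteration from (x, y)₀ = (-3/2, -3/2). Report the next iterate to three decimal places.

(-1.985, -0.699)

At (-3/2, -3/2): F = (13.250, -10.375).
Jacobian J = [[-4·y^2, -8·x·y + 2·y - 1], [y^2 + 2·y, 2·x·y + 2·x - 8·y - 1]].
At the point, J = [[-9.000, -22.000], [-0.750, 12.500]] (det J = -129.000).
Solving J·Δ = −F gives Δ = (-0.485, 0.801).
Then the next iterate is (x, y)₁ = (-1.985, -0.699).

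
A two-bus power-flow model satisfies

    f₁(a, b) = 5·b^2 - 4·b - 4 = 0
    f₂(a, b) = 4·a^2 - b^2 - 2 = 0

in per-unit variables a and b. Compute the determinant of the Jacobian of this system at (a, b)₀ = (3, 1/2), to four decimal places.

-24.0000

J = [[0, 10·b - 4], [8·a, -2·b]].
At the point, J = [[0.0000, 1.0000], [24.0000, -1.0000]].
det J = -24.0000.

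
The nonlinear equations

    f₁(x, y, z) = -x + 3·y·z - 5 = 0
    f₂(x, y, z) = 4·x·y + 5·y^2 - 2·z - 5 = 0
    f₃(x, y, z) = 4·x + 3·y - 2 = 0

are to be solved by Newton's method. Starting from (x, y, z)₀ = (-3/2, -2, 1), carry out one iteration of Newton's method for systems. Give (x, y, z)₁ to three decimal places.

(1.953, -1.937, -1.127)

At (-3/2, -2, 1): F = (-9.500, 25.000, -14.000).
Jacobian J = [[-1, 3·z, 3·y], [4·y, 4·x + 10·y, -2], [4, 3, 0]].
At the point, J = [[-1.000, 3.000, -6.000], [-8.000, -26.000, -2.000], [4.000, 3.000, 0.000]] (det J = -510.000).
Solving J·Δ = −F gives Δ = (3.453, 0.063, -2.127).
Then the next iterate is (x, y, z)₁ = (1.953, -1.937, -1.127).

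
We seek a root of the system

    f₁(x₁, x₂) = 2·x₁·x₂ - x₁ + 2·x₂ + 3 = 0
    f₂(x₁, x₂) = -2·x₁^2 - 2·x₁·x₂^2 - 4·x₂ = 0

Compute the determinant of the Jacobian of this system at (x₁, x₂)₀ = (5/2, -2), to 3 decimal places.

46.000

J = [[2·x₂ - 1, 2·x₁ + 2], [-4·x₁ - 2·x₂^2, -4·x₁·x₂ - 4]].
At the point, J = [[-5.000, 7.000], [-18.000, 16.000]].
det J = 46.000.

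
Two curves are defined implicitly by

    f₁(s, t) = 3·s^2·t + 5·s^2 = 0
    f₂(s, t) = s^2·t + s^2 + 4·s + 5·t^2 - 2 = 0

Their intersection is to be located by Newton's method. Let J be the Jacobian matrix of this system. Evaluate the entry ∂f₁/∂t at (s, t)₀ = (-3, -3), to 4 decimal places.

27.0000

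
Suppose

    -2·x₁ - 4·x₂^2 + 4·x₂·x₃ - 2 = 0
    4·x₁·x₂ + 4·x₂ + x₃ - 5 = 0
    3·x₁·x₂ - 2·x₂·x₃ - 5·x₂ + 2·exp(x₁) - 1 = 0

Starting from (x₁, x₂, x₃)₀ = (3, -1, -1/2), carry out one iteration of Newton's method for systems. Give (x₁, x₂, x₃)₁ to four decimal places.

At (3, -1, -1/2): F = (-10.0000, -21.5000, 34.171074).
Jacobian J = [[-2, -8·x₂ + 4·x₃, 4·x₂], [4·x₂, 4·x₁ + 4, 1], [3·x₂ + 2·exp(x₁), 3·x₁ - 2·x₃ - 5, -2·x₂]].
At the point, J = [[-2.0000, 6.0000, -4.0000], [-4.0000, 16.0000, 1.0000], [37.171074, 5.0000, 2.0000]] (det J = 2675.975169).
Solving J·Δ = −F gives Δ = (-1.0501, 1.1014, -0.3228).
Then the next iterate is (x₁, x₂, x₃)₁ = (1.9499, 0.1014, -0.8228).

(1.9499, 0.1014, -0.8228)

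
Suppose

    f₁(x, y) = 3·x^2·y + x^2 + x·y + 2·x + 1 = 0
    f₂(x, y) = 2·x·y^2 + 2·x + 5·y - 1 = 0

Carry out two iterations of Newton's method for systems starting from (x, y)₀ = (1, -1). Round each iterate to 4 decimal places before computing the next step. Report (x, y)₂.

(1.5337, -0.7584)

At (1, -1): F = (0.0000, -2.0000).
Jacobian J = [[6·x·y + 2·x + y + 2, 3·x^2 + x], [2·y^2 + 2, 4·x·y + 5]].
At the point, J = [[-3.0000, 4.0000], [4.0000, 1.0000]] (det J = -19.0000).
Solving J·Δ = −F gives Δ = (0.4211, 0.3158).
Then the next iterate is (x, y)₁ = (1.4211, -0.6842).
Round to (1.4211, -0.6842) and repeat: F = (0.744131, -0.248282), J = [[-1.675900, 7.479676], [2.936259, 1.110734]].
Δ = (0.1126, -0.0742), so (x, y)₂ = (1.5337, -0.7584).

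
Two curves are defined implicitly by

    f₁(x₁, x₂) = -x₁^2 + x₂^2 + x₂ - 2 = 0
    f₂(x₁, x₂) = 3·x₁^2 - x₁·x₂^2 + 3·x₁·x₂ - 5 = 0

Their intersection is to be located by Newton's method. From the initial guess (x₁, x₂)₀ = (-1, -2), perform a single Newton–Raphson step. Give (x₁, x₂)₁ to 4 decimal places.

(-0.5000, -2.0000)

At (-1, -2): F = (-1.0000, 8.0000).
Jacobian J = [[-2·x₁, 2·x₂ + 1], [6·x₁ - x₂^2 + 3·x₂, -2·x₁·x₂ + 3·x₁]].
At the point, J = [[2.0000, -3.0000], [-16.0000, -7.0000]] (det J = -62.0000).
Solving J·Δ = −F gives Δ = (0.5000, 0.0000).
Then the next iterate is (x₁, x₂)₁ = (-0.5000, -2.0000).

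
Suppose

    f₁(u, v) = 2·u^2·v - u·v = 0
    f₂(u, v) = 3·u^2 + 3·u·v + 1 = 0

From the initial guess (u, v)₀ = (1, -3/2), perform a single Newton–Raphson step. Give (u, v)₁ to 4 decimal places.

At (1, -3/2): F = (-1.5000, -0.5000).
Jacobian J = [[4·u·v - v, 2·u^2 - u], [6·u + 3·v, 3·u]].
At the point, J = [[-4.5000, 1.0000], [1.5000, 3.0000]] (det J = -15.0000).
Solving J·Δ = −F gives Δ = (-0.2667, 0.3000).
Then the next iterate is (u, v)₁ = (0.7333, -1.2000).

(0.7333, -1.2000)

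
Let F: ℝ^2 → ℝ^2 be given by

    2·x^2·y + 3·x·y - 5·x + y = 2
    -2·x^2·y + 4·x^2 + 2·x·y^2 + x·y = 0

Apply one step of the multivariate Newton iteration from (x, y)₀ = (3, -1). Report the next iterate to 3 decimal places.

At (3, -1): F = (-45.000, 57.000).
Jacobian J = [[4·x·y + 3·y - 5, 2·x^2 + 3·x + 1], [-4·x·y + 8·x + 2·y^2 + y, -2·x^2 + 4·x·y + x]].
At the point, J = [[-20.000, 28.000], [37.000, -27.000]] (det J = -496.000).
Solving J·Δ = −F gives Δ = (-0.768, 1.058).
Then the next iterate is (x, y)₁ = (2.232, 0.058).

(2.232, 0.058)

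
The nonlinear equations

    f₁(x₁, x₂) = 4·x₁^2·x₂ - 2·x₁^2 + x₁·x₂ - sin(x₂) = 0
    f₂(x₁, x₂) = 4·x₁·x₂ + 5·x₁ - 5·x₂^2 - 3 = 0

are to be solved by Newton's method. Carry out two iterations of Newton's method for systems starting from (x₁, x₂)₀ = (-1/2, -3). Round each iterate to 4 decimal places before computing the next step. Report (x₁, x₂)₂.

At (-1/2, -3): F = (-1.858880, -44.5000).
Jacobian J = [[8·x₁·x₂ - 4·x₁ + x₂, 4·x₁^2 + x₁ - cos(x₂)], [4·x₂ + 5, 4·x₁ - 10·x₂]].
At the point, J = [[11.0000, 1.489992], [-7.0000, 28.0000]] (det J = 318.429947).
Solving J·Δ = −F gives Δ = (-0.0448, 1.5781).
Then the next iterate is (x₁, x₂)₁ = (-0.5448, -1.4219).
Round to (-0.5448, -1.4219) and repeat: F = (-0.518147, -12.734394), J = [[6.954509, 0.494081], [-0.6876, 12.0398]].
Δ = (-0.0006, 1.0577), so (x₁, x₂)₂ = (-0.5454, -0.3642).

(-0.5454, -0.3642)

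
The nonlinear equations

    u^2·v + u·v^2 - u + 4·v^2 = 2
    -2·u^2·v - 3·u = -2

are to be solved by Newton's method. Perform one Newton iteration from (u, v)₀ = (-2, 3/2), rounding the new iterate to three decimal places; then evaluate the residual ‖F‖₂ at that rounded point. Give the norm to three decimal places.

9.839

At (-2, 3/2): F = (10.500, -4.000).
Jacobian J = [[2·u·v + v^2 - 1, u^2 + 2·u·v + 8·v], [-4·u·v - 3, -2·u^2]].
At the point, J = [[-4.750, 10.000], [9.000, -8.000]] (det J = -52.000).
Solving J·Δ = −F gives Δ = (-0.846, -1.452).
Then the next iterate is (u, v)₁ = (-2.846, 0.048).
Re-evaluating at (-2.846, 0.048): F = (1.23745, 9.76043), so ‖F‖₂ = 9.839.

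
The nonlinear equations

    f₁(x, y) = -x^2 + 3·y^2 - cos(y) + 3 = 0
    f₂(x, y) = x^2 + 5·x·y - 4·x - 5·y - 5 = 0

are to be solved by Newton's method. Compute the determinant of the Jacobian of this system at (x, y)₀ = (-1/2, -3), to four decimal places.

-370.3224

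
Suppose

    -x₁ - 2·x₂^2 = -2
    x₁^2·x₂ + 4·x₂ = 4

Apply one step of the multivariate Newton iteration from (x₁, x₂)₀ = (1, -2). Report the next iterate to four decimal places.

At (1, -2): F = (-7.0000, -14.0000).
Jacobian J = [[-1, -4·x₂], [2·x₁·x₂, x₁^2 + 4]].
At the point, J = [[-1.0000, 8.0000], [-4.0000, 5.0000]] (det J = 27.0000).
Solving J·Δ = −F gives Δ = (-2.8519, 0.5185).
Then the next iterate is (x₁, x₂)₁ = (-1.8519, -1.4815).

(-1.8519, -1.4815)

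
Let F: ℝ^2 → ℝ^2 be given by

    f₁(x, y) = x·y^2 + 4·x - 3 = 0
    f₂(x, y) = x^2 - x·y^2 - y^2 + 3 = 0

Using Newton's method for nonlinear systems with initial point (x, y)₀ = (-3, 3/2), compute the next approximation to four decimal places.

At (-3, 3/2): F = (-21.7500, 16.5000).
Jacobian J = [[y^2 + 4, 2·x·y], [2·x - y^2, -2·x·y - 2·y]].
At the point, J = [[6.2500, -9.0000], [-8.2500, 6.0000]] (det J = -36.7500).
Solving J·Δ = −F gives Δ = (0.4898, -2.0765).
Then the next iterate is (x, y)₁ = (-2.5102, -0.5765).

(-2.5102, -0.5765)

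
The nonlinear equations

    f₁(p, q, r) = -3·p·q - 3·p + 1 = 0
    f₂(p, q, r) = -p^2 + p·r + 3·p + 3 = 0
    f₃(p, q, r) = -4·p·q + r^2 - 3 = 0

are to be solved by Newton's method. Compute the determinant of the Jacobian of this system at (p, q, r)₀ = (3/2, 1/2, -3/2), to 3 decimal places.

-6.750

J = [[-3·q - 3, -3·p, 0], [-2·p + r + 3, 0, p], [-4·q, -4·p, 2·r]].
At the point, J = [[-4.500, -4.500, 0.000], [-1.500, 0.000, 1.500], [-2.000, -6.000, -3.000]].
det J = -6.750.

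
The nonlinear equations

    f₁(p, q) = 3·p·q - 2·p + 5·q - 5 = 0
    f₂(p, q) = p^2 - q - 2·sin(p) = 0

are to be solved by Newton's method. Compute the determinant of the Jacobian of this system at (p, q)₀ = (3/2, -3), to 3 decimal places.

-16.156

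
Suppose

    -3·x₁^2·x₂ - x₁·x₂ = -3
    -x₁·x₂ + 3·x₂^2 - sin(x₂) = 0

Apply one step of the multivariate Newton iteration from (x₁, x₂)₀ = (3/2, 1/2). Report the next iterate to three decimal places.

(0.857, 0.754)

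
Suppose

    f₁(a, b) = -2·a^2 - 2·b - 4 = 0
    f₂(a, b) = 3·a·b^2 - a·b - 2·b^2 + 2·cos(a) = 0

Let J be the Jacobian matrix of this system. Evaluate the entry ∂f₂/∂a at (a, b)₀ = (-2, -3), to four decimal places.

∂f₂/∂a = 3·b^2 - b - 2·sin(a).
At (-2, -3) this is 31.8186.

31.8186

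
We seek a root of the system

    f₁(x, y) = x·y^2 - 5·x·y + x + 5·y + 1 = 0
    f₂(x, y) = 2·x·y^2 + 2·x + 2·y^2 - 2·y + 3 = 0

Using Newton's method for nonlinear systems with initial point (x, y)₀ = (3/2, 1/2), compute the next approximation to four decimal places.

(10.4000, -9.0000)

At (3/2, 1/2): F = (1.6250, 6.2500).
Jacobian J = [[y^2 - 5·y + 1, 2·x·y - 5·x + 5], [2·y^2 + 2, 4·x·y + 4·y - 2]].
At the point, J = [[-1.2500, -1.0000], [2.5000, 3.0000]] (det J = -1.2500).
Solving J·Δ = −F gives Δ = (8.9000, -9.5000).
Then the next iterate is (x, y)₁ = (10.4000, -9.0000).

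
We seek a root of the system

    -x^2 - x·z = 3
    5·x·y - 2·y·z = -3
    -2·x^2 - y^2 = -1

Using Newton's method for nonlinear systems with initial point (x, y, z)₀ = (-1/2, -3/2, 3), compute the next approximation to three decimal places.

(-2.594, 0.480, -1.877)

At (-1/2, -3/2, 3): F = (-1.750, 15.750, -1.750).
Jacobian J = [[-2·x - z, 0, -x], [5·y, 5·x - 2·z, -2·y], [-4·x, -2·y, 0]].
At the point, J = [[-2.000, 0.000, 0.500], [-7.500, -8.500, 3.000], [2.000, 3.000, 0.000]] (det J = 15.250).
Solving J·Δ = −F gives Δ = (-2.094, 1.980, -4.877).
Then the next iterate is (x, y, z)₁ = (-2.594, 0.480, -1.877).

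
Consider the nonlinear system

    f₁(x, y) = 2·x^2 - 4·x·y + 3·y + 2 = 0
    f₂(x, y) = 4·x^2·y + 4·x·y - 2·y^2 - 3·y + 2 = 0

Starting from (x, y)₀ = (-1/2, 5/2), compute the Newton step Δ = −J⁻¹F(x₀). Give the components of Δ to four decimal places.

(0.6399, -1.4643)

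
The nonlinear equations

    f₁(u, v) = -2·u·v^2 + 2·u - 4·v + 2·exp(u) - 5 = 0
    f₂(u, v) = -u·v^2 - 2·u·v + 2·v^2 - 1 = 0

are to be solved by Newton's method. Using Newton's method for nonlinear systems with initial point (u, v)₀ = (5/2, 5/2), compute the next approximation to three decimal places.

At (5/2, 5/2): F = (-16.88501, -16.625).
Jacobian J = [[-2·v^2 + 2·exp(u) + 2, -4·u·v - 4], [-v^2 - 2·v, -2·u·v - 2·u + 4·v]].
At the point, J = [[13.86499, -29.000], [-11.250, -7.500]] (det J = -430.23741).
Solving J·Δ = −F gives Δ = (-0.826, -0.977).
Then the next iterate is (u, v)₁ = (1.674, 1.523).

(1.674, 1.523)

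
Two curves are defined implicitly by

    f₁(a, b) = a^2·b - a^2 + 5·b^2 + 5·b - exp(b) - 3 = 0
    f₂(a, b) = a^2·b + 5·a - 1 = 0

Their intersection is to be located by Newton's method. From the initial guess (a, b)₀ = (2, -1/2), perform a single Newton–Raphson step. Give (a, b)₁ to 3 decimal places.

(0.035, -0.776)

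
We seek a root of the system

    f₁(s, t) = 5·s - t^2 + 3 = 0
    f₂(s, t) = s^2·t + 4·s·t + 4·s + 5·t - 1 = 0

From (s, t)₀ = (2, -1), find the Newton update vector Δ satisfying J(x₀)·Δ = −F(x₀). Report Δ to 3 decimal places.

(-2.409, 0.022)

At (2, -1): F = (12.000, -10.000).
Jacobian J = [[5, -2·t], [2·s·t + 4·t + 4, s^2 + 4·s + 5]].
At the point, J = [[5.000, 2.000], [-4.000, 17.000]] (det J = 93.000).
Solving J·Δ = −F gives Δ = (-2.409, 0.022).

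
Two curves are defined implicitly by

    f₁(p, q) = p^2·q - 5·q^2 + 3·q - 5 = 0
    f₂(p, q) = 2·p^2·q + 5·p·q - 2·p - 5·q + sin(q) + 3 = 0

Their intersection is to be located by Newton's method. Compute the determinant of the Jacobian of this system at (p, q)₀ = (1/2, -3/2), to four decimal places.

231.0189

J = [[2·p·q, p^2 - 10·q + 3], [4·p·q + 5·q - 2, 2·p^2 + 5·p + cos(q) - 5]].
At the point, J = [[-1.5000, 18.2500], [-12.5000, -1.929263]].
det J = 231.0189.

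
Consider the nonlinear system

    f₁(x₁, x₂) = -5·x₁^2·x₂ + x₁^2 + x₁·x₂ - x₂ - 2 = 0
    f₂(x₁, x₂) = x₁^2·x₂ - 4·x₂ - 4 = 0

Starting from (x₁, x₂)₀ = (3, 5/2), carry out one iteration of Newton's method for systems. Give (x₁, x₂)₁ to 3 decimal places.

(3.438, -0.515)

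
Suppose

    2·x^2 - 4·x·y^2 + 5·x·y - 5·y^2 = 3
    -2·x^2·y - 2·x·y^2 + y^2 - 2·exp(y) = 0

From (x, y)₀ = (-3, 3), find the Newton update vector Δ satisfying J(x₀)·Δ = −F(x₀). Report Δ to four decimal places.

(-6.4639, -9.1225)

At (-3, 3): F = (33.0000, -31.171074).
Jacobian J = [[4·x - 4·y^2 + 5·y, -8·x·y + 5·x - 10·y], [-4·x·y - 2·y^2, -2·x^2 - 4·x·y + 2·y - 2·exp(y)]].
At the point, J = [[-33.0000, 27.0000], [18.0000, -16.171074]] (det J = 47.645437).
Solving J·Δ = −F gives Δ = (-6.4639, -9.1225).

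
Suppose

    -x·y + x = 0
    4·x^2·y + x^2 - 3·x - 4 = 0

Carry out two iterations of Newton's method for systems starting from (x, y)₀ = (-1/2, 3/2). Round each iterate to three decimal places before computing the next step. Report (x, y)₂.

(-0.644, 1.001)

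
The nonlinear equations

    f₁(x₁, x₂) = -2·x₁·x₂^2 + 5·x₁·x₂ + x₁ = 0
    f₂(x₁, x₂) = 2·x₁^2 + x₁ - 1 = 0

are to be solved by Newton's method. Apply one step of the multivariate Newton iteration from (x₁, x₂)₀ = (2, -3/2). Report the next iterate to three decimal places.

(1.000, -1.000)

At (2, -3/2): F = (-22.000, 9.000).
Jacobian J = [[-2·x₂^2 + 5·x₂ + 1, -4·x₁·x₂ + 5·x₁], [4·x₁ + 1, 0]].
At the point, J = [[-11.000, 22.000], [9.000, 0.000]] (det J = -198.000).
Solving J·Δ = −F gives Δ = (-1.000, 0.500).
Then the next iterate is (x₁, x₂)₁ = (1.000, -1.000).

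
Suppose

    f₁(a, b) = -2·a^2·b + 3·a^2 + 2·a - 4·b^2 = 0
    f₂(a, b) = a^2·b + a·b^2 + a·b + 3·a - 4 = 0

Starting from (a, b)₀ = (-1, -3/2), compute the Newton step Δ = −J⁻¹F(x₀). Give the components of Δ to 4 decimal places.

(0.7949, 1.2949)

At (-1, -3/2): F = (-5.0000, -9.2500).
Jacobian J = [[-4·a·b + 6·a + 2, -2·a^2 - 8·b], [2·a·b + b^2 + b + 3, a^2 + 2·a·b + a]].
At the point, J = [[-10.0000, 10.0000], [6.7500, 3.0000]] (det J = -97.5000).
Solving J·Δ = −F gives Δ = (0.7949, 1.2949).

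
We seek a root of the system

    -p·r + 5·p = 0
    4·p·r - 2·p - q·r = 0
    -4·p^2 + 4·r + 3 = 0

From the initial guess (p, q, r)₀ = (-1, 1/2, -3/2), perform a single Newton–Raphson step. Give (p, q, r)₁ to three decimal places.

(0.056, -0.787, -1.861)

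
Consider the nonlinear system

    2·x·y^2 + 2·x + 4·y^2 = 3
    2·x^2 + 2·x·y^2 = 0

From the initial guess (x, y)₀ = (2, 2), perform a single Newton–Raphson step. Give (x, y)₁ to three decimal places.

(1.318, 1.182)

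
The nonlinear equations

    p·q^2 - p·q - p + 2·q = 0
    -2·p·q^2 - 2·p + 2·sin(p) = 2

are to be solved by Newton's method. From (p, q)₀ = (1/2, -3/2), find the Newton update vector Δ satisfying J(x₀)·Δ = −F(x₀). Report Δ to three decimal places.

At (1/2, -3/2): F = (-1.625, -4.29115).
Jacobian J = [[q^2 - q - 1, 2·p·q - p + 2], [-2·q^2 + 2·cos(p) - 2, -4·p·q]].
At the point, J = [[2.750, 0.000], [-4.74483, 3.000]] (det J = 8.250).
Solving J·Δ = −F gives Δ = (0.591, 2.365).

(0.591, 2.365)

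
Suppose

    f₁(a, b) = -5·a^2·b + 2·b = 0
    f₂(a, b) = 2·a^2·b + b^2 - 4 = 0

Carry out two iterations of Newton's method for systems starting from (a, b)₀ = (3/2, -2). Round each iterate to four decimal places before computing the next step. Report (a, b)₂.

(0.6410, -2.4405)

At (3/2, -2): F = (18.5000, -9.0000).
Jacobian J = [[-10·a·b, -5·a^2 + 2], [4·a·b, 2·a^2 + 2·b]].
At the point, J = [[30.0000, -9.2500], [-12.0000, 0.5000]] (det J = -96.0000).
Solving J·Δ = −F gives Δ = (-0.7708, -0.5000).
Then the next iterate is (a, b)₁ = (0.7292, -2.5000).
Round to (0.7292, -2.5000) and repeat: F = (1.646658, -0.408663), J = [[18.2300, -0.658663], [-7.2920, -3.936535]].
Δ = (-0.0882, 0.0595), so (a, b)₂ = (0.6410, -2.4405).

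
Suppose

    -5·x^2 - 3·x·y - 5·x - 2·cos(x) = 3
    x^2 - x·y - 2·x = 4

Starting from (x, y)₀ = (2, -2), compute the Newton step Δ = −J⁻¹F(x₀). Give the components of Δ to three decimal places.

At (2, -2): F = (-20.16771, 0.000).
Jacobian J = [[-10·x - 3·y + 2·sin(x) - 5, -3·x], [2·x - y - 2, -x]].
At the point, J = [[-17.18141, -6.000], [4.000, -2.000]] (det J = 58.36281).
Solving J·Δ = −F gives Δ = (-0.691, -1.382).

(-0.691, -1.382)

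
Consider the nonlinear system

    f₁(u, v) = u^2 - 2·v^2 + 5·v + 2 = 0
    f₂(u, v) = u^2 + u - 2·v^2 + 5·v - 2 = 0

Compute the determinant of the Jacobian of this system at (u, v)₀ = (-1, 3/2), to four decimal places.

J = [[2·u, -4·v + 5], [2·u + 1, -4·v + 5]].
At the point, J = [[-2.0000, -1.0000], [-1.0000, -1.0000]].
det J = 1.0000.

1.0000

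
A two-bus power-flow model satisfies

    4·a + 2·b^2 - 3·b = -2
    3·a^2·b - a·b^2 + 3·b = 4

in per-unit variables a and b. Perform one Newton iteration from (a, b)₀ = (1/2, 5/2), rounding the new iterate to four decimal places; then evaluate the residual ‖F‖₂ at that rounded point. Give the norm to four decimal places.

7.0568

At (1/2, 5/2): F = (9.0000, 2.2500).
Jacobian J = [[4, 4·b - 3], [6·a·b - b^2, 3·a^2 - 2·a·b + 3]].
At the point, J = [[4.0000, 7.0000], [1.2500, 1.2500]] (det J = -3.7500).
Solving J·Δ = −F gives Δ = (-1.2000, -0.6000).
Then the next iterate is (a, b)₁ = (-0.7000, 1.9000).
Re-evaluating at (-0.7000, 1.9000): F = (0.7200, 7.0200), so ‖F‖₂ = 7.0568.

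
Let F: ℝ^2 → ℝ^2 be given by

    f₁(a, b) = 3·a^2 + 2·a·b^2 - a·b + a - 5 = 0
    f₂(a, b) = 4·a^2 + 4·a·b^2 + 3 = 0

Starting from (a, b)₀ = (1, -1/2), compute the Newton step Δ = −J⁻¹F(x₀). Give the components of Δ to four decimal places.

(4.8000, 12.8000)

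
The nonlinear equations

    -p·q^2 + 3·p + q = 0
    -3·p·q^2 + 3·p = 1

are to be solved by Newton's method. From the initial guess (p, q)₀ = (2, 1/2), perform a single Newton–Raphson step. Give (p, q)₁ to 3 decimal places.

(-0.281, 0.228)

At (2, 1/2): F = (6.000, 3.500).
Jacobian J = [[-q^2 + 3, -2·p·q + 1], [-3·q^2 + 3, -6·p·q]].
At the point, J = [[2.750, -1.000], [2.250, -6.000]] (det J = -14.250).
Solving J·Δ = −F gives Δ = (-2.281, -0.272).
Then the next iterate is (p, q)₁ = (-0.281, 0.228).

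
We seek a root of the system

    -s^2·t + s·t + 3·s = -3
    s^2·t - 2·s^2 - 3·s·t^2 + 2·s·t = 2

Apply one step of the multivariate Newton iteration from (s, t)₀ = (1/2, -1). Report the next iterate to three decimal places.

At (1/2, -1): F = (4.250, -5.250).
Jacobian J = [[-2·s·t + t + 3, -s^2 + s], [2·s·t - 4·s - 3·t^2 + 2·t, s^2 - 6·s·t + 2·s]].
At the point, J = [[3.000, 0.250], [-8.000, 4.250]] (det J = 14.750).
Solving J·Δ = −F gives Δ = (-1.314, -1.237).
Then the next iterate is (s, t)₁ = (-0.814, -2.237).

(-0.814, -2.237)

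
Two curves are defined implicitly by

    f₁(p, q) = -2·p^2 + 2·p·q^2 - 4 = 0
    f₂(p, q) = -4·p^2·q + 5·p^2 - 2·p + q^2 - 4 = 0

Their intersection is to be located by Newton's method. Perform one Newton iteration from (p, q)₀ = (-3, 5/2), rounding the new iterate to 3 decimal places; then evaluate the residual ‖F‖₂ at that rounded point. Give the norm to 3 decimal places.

At (-3, 5/2): F = (-59.500, -36.750).
Jacobian J = [[-4·p + 2·q^2, 4·p·q], [-8·p·q + 10·p - 2, -4·p^2 + 2·q]].
At the point, J = [[24.500, -30.000], [28.000, -31.000]] (det J = 80.500).
Solving J·Δ = −F gives Δ = (-9.217, -9.511).
Then the next iterate is (p, q)₁ = (-12.217, -7.011).
Re-evaluating at (-12.217, -7.011): F = (-1503.54197, 5001.57328), so ‖F‖₂ = 5222.679.

5222.679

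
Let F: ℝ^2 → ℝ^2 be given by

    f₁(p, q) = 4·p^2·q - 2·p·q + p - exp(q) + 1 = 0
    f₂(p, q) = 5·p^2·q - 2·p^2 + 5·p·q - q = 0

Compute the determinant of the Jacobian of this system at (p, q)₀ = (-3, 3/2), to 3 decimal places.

J = [[8·p·q - 2·q + 1, 4·p^2 - 2·p - exp(q)], [10·p·q - 4·p + 5·q, 5·p^2 + 5·p - 1]].
At the point, J = [[-38.000, 37.51831], [-25.500, 29.000]].
det J = -145.283.

-145.283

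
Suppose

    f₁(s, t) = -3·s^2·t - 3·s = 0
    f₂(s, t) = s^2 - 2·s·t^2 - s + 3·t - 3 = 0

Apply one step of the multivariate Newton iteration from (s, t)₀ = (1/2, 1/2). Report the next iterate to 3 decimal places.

At (1/2, 1/2): F = (-1.875, -2.000).
Jacobian J = [[-6·s·t - 3, -3·s^2], [2·s - 2·t^2 - 1, -4·s·t + 3]].
At the point, J = [[-4.500, -0.750], [-0.500, 2.000]] (det J = -9.375).
Solving J·Δ = −F gives Δ = (-0.560, 0.860).
Then the next iterate is (s, t)₁ = (-0.060, 1.360).

(-0.060, 1.360)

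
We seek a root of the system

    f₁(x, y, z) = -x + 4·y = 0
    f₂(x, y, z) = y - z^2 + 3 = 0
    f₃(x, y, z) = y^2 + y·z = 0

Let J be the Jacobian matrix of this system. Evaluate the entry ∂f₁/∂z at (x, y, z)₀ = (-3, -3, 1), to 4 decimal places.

0.0000

∂f₁/∂z = 0.
At (-3, -3, 1) this is 0.0000.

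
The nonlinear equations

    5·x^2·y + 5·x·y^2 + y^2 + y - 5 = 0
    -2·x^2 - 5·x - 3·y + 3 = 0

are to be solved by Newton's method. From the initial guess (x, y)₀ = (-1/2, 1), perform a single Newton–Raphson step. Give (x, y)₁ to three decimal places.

At (-1/2, 1): F = (-4.250, 2.000).
Jacobian J = [[10·x·y + 5·y^2, 5·x^2 + 10·x·y + 2·y + 1], [-4·x - 5, -3]].
At the point, J = [[0.000, -0.750], [-3.000, -3.000]] (det J = -2.250).
Solving J·Δ = −F gives Δ = (6.333, -5.667).
Then the next iterate is (x, y)₁ = (5.833, -4.667).

(5.833, -4.667)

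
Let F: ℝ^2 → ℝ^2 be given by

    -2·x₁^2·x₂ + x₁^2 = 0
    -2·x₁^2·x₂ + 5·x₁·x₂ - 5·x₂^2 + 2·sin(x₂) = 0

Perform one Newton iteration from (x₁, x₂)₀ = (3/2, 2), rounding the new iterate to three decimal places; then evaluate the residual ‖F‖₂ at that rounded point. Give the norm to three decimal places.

At (3/2, 2): F = (-6.750, -12.18141).
Jacobian J = [[-4·x₁·x₂ + 2·x₁, -2·x₁^2], [-4·x₁·x₂ + 5·x₂, -2·x₁^2 + 5·x₁ - 10·x₂ + 2·cos(x₂)]].
At the point, J = [[-9.000, -4.500], [-2.000, -17.83229]] (det J = 151.49064).
Solving J·Δ = −F gives Δ = (-0.433, -0.635).
Then the next iterate is (x₁, x₂)₁ = (1.067, 1.365).
Re-evaluating at (1.067, 1.365): F = (-1.96959, -3.18413), so ‖F‖₂ = 3.744.

3.744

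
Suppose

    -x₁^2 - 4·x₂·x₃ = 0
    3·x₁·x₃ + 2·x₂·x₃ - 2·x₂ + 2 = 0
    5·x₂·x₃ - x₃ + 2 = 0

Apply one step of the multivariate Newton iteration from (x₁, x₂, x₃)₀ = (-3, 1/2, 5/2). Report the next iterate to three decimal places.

(-1.590, 0.181, 1.327)

At (-3, 1/2, 5/2): F = (-14.000, -19.000, 5.750).
Jacobian J = [[-2·x₁, -4·x₃, -4·x₂], [3·x₃, 2·x₃ - 2, 3·x₁ + 2·x₂], [0, 5·x₃, 5·x₂ - 1]].
At the point, J = [[6.000, -10.000, -2.000], [7.500, 3.000, -8.000], [0.000, 12.500, 1.500]] (det J = 552.000).
Solving J·Δ = −F gives Δ = (1.410, -0.319, -1.173).
Then the next iterate is (x₁, x₂, x₃)₁ = (-1.590, 0.181, 1.327).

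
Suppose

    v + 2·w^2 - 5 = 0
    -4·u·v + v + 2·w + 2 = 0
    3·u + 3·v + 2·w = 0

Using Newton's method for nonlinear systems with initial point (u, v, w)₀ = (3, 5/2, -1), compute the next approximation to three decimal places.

(18.000, -14.429, -5.357)

At (3, 5/2, -1): F = (-0.500, -27.500, 14.500).
Jacobian J = [[0, 1, 4·w], [-4·v, -4·u + 1, 2], [3, 3, 2]].
At the point, J = [[0.000, 1.000, -4.000], [-10.000, -11.000, 2.000], [3.000, 3.000, 2.000]] (det J = 14.000).
Solving J·Δ = −F gives Δ = (15.000, -16.929, -4.357).
Then the next iterate is (u, v, w)₁ = (18.000, -14.429, -5.357).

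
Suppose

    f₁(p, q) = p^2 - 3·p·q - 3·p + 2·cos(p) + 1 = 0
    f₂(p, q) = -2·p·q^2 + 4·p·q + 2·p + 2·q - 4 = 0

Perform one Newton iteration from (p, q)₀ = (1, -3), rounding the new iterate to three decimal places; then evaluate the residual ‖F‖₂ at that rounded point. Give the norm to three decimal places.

13.195

At (1, -3): F = (9.08060, -38.000).
Jacobian J = [[2·p - 3·q - 2·sin(p) - 3, -3·p], [-2·q^2 + 4·q + 2, -4·p·q + 4·p + 2]].
At the point, J = [[6.31706, -3.000], [-28.000, 18.000]] (det J = 29.70704).
Solving J·Δ = −F gives Δ = (-1.665, -0.478).
Then the next iterate is (p, q)₁ = (-0.665, -3.478).
Re-evaluating at (-0.665, -3.478): F = (-1.92755, 13.05380), so ‖F‖₂ = 13.195.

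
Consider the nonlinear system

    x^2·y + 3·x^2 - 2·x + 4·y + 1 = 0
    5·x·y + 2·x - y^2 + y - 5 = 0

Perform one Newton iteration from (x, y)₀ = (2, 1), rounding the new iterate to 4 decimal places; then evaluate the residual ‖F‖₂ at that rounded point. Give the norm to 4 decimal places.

At (2, 1): F = (17.0000, 9.0000).
Jacobian J = [[2·x·y + 6·x - 2, x^2 + 4], [5·y + 2, 5·x - 2·y + 1]].
At the point, J = [[14.0000, 8.0000], [7.0000, 9.0000]] (det J = 70.0000).
Solving J·Δ = −F gives Δ = (-1.1571, -0.1000).
Then the next iterate is (x, y)₁ = (0.8429, 0.9000).
Re-evaluating at (0.8429, 0.9000): F = (5.685074, 0.568850), so ‖F‖₂ = 5.7135.

5.7135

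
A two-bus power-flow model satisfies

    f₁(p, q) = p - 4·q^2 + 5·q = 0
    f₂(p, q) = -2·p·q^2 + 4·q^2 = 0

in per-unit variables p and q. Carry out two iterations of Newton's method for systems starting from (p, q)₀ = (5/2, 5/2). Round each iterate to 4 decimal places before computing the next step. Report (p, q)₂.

(2.0650, 1.6016)

At (5/2, 5/2): F = (-10.0000, -6.2500).
Jacobian J = [[1, -8·q + 5], [-2·q^2, -4·p·q + 8·q]].
At the point, J = [[1.0000, -15.0000], [-12.5000, -5.0000]] (det J = -192.5000).
Solving J·Δ = −F gives Δ = (-0.2273, -0.6818).
Then the next iterate is (p, q)₁ = (2.2727, 1.8182).
Round to (2.2727, 1.8182) and repeat: F = (-1.859705, -1.803011), J = [[1.0000, -9.5456], [-6.611702, -1.983293]].
Δ = (-0.2077, -0.2166), so (p, q)₂ = (2.0650, 1.6016).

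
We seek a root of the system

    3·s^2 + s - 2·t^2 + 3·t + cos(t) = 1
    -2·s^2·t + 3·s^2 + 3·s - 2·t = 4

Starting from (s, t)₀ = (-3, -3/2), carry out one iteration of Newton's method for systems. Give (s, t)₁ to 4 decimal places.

At (-3, -3/2): F = (14.070737, 44.0000).
Jacobian J = [[6·s + 1, -4·t - sin(t) + 3], [-4·s·t + 6·s + 3, -2·s^2 - 2]].
At the point, J = [[-17.0000, 9.997495], [-33.0000, -20.0000]] (det J = 669.917335).
Solving J·Δ = −F gives Δ = (1.0767, 0.4234).
Then the next iterate is (s, t)₁ = (-1.9233, -1.0766).

(-1.9233, -1.0766)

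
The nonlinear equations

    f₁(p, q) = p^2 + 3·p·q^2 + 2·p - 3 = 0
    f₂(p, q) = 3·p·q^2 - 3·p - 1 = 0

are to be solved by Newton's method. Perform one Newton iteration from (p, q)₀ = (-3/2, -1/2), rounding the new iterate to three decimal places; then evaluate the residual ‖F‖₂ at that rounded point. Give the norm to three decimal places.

At (-3/2, -1/2): F = (-4.875, 2.375).
Jacobian J = [[2·p + 3·q^2 + 2, 6·p·q], [3·q^2 - 3, 6·p·q]].
At the point, J = [[-0.250, 4.500], [-2.250, 4.500]] (det J = 9.000).
Solving J·Δ = −F gives Δ = (3.625, 1.285).
Then the next iterate is (p, q)₁ = (2.125, 0.785).
Re-evaluating at (2.125, 0.785): F = (9.69406, -3.44657), so ‖F‖₂ = 10.289.

10.289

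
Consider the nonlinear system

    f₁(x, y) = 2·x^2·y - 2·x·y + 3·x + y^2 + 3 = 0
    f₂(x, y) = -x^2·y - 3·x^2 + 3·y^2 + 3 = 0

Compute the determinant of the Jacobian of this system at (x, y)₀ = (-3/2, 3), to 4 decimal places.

-573.7500

J = [[4·x·y - 2·y + 3, 2·x^2 - 2·x + 2·y], [-2·x·y - 6·x, -x^2 + 6·y]].
At the point, J = [[-21.0000, 13.5000], [18.0000, 15.7500]].
det J = -573.7500.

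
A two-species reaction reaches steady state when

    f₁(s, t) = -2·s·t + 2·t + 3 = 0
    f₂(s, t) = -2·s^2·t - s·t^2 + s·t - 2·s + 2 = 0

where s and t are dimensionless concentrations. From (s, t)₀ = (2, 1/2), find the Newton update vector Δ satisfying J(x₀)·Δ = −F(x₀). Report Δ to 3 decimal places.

(-7.714, 4.857)

At (2, 1/2): F = (2.000, -5.500).
Jacobian J = [[-2·t, -2·s + 2], [-4·s·t - t^2 + t - 2, -2·s^2 - 2·s·t + s]].
At the point, J = [[-1.000, -2.000], [-5.750, -8.000]] (det J = -3.500).
Solving J·Δ = −F gives Δ = (-7.714, 4.857).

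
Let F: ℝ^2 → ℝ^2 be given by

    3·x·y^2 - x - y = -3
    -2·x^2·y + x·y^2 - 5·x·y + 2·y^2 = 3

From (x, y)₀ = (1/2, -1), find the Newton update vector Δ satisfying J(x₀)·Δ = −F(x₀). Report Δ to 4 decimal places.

(1.8750, 2.1875)

At (1/2, -1): F = (5.0000, 2.5000).
Jacobian J = [[3·y^2 - 1, 6·x·y - 1], [-4·x·y + y^2 - 5·y, -2·x^2 + 2·x·y - 5·x + 4·y]].
At the point, J = [[2.0000, -4.0000], [8.0000, -8.0000]] (det J = 16.0000).
Solving J·Δ = −F gives Δ = (1.8750, 2.1875).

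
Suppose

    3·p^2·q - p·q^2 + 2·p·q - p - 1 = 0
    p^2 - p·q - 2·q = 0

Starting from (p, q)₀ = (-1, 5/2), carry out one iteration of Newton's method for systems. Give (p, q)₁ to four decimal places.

(-1.0056, 1.0254)

At (-1, 5/2): F = (8.7500, -1.5000).
Jacobian J = [[6·p·q - q^2 + 2·q - 1, 3·p^2 - 2·p·q + 2·p], [2·p - q, -p - 2]].
At the point, J = [[-17.2500, 6.0000], [-4.5000, -1.0000]] (det J = 44.2500).
Solving J·Δ = −F gives Δ = (-0.0056, -1.4746).
Then the next iterate is (p, q)₁ = (-1.0056, 1.0254).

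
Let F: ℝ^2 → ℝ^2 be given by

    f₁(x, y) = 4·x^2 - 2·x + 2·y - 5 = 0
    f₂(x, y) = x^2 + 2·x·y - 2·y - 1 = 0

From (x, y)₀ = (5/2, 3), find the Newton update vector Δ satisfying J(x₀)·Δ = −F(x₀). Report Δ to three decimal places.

(-1.078, -0.797)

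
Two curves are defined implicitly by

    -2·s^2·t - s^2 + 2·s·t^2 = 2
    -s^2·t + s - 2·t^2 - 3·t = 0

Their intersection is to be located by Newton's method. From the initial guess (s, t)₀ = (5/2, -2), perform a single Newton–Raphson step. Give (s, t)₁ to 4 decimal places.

At (5/2, -2): F = (36.7500, 13.0000).
Jacobian J = [[-4·s·t - 2·s + 2·t^2, -2·s^2 + 4·s·t], [-2·s·t + 1, -s^2 - 4·t - 3]].
At the point, J = [[23.0000, -32.5000], [11.0000, -1.2500]] (det J = 328.7500).
Solving J·Δ = −F gives Δ = (-1.1454, 0.3202).
Then the next iterate is (s, t)₁ = (1.3546, -1.6798).

(1.3546, -1.6798)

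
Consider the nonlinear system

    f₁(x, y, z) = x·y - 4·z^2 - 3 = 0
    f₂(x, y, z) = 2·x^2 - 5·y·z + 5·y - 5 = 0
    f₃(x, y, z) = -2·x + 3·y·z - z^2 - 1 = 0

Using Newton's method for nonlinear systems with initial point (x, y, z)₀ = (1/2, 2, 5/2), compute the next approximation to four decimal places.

(0.0417, 1.1667, 1.0833)

At (1/2, 2, 5/2): F = (-27.0000, -19.5000, 6.7500).
Jacobian J = [[y, x, -8·z], [4·x, -5·z + 5, -5·y], [-2, 3·z, 3·y - 2·z]].
At the point, J = [[2.0000, 0.5000, -20.0000], [2.0000, -7.5000, -10.0000], [-2.0000, 7.5000, 1.0000]] (det J = 144.0000).
Solving J·Δ = −F gives Δ = (-0.4583, -0.8333, -1.4167).
Then the next iterate is (x, y, z)₁ = (0.0417, 1.1667, 1.0833).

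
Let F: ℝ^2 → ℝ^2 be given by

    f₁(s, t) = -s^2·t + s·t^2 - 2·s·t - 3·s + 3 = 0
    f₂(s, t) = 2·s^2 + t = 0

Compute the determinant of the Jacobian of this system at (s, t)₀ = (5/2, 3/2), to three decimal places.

J = [[-2·s·t + t^2 - 2·t - 3, -s^2 + 2·s·t - 2·s], [4·s, 1]].
At the point, J = [[-11.250, -3.750], [10.000, 1.000]].
det J = 26.250.

26.250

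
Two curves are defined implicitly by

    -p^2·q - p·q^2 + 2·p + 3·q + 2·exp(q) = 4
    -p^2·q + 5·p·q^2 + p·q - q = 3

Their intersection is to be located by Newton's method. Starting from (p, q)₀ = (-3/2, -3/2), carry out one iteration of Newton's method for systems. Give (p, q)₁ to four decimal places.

At (-3/2, -3/2): F = (-4.303740, -12.7500).
Jacobian J = [[-2·p·q - q^2 + 2, -p^2 - 2·p·q + 2·exp(q) + 3], [-2·p·q + 5·q^2 + q, -p^2 + 10·p·q + p - 1]].
At the point, J = [[-4.7500, -3.303740], [5.2500, 17.7500]] (det J = -66.967867).
Solving J·Δ = −F gives Δ = (-1.7697, 1.2417).
Then the next iterate is (p, q)₁ = (-3.2697, -0.2583).

(-3.2697, -0.2583)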